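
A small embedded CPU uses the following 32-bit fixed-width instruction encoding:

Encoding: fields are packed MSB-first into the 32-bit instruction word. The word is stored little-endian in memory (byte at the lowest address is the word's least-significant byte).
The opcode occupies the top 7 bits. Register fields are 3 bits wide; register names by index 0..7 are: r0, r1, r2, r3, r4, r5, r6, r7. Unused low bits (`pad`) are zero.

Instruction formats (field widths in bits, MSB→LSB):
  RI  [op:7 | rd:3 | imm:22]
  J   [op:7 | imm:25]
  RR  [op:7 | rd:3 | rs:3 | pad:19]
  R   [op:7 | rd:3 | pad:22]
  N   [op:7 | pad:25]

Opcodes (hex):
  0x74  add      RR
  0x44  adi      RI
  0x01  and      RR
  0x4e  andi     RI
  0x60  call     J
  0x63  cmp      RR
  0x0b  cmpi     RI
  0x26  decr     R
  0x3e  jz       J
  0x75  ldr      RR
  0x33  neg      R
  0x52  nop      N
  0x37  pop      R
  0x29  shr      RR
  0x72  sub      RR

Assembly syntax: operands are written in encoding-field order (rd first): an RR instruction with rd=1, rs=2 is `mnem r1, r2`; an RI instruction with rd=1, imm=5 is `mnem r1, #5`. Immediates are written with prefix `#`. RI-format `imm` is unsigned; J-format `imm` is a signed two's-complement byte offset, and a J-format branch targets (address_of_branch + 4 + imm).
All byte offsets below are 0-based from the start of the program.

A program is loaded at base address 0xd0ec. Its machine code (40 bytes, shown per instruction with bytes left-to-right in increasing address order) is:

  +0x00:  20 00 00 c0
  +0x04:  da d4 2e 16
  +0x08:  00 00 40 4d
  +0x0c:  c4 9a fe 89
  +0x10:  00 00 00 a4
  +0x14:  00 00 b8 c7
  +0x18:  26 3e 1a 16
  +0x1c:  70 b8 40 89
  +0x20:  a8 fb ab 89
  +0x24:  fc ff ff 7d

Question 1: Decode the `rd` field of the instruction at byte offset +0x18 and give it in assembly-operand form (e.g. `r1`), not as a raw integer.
[18] 26 3e 1a 16 → 0x161a3e26
  top 7b → 0xb → cmpi [RI]
  [24:22] rd=0 = r0
  [21:0] imm=1719846 = #1719846

r0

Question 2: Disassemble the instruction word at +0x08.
@+08  little-endian(00 00 40 4d) = 0x4d400000
  top 7b → 0x26 → decr [R]
  rd@[24:22]=0x5 ⇒ r5

decr r5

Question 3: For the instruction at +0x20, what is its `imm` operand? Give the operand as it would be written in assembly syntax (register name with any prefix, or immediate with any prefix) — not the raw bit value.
+0x20: a8 fb ab 89 ⇒ word 0x89abfba8 (little)
  op=0x89abfba8>>25=0x44 ⇒ adi (RI)
  rd@[24:22]=0x6 ⇒ r6
  imm@[21:0]=0x2bfba8 ⇒ #2882472

#2882472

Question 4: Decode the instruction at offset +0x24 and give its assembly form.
@+24  little-endian(fc ff ff 7d) = 0x7dfffffc
  top 7b → 0x3e → jz [J]
  imm: (w>>0)&0x1ffffff=0x1fffffc (s25→-4) → #-4

jz #-4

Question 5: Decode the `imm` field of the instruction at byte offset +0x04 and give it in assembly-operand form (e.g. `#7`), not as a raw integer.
@+04  little-endian(da d4 2e 16) = 0x162ed4da
  op=0x162ed4da>>25=0xb ⇒ cmpi (RI)
  [24:22] rd=0 = r0
  [21:0] imm=3069146 = #3069146

#3069146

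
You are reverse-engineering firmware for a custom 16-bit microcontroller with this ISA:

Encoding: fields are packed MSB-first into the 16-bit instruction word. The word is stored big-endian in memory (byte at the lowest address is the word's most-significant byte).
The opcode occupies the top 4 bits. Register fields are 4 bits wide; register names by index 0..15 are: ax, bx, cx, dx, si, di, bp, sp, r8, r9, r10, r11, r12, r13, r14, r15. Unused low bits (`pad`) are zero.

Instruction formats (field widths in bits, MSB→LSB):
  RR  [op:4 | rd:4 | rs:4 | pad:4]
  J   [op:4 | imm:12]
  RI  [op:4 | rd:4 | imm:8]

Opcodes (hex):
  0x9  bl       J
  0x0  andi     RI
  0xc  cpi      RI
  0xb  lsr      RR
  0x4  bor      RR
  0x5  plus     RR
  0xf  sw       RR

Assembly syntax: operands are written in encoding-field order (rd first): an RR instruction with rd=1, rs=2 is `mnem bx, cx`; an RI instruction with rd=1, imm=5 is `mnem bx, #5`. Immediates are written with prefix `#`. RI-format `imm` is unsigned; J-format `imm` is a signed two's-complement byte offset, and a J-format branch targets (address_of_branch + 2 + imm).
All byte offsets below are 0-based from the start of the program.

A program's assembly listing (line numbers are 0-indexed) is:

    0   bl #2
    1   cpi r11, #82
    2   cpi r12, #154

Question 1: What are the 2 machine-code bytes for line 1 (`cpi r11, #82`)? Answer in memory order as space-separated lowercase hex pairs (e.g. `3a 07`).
cb 52

1. cpi fields op=0xc:4|rd=11:4|imm=82:8 → word cb52h → cb 52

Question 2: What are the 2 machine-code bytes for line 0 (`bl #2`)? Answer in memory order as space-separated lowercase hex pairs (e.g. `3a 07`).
90 02

line 0 (bl): pack op=0x9:4|imm=2:12 = 0x9002; big→ 90 02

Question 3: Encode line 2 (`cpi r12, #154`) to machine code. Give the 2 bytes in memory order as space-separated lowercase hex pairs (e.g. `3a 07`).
cc 9a

L2: cpi op=0xc:4|rd=12:4|imm=154:8 ⇒ 0xcc9a ⇒ big cc 9a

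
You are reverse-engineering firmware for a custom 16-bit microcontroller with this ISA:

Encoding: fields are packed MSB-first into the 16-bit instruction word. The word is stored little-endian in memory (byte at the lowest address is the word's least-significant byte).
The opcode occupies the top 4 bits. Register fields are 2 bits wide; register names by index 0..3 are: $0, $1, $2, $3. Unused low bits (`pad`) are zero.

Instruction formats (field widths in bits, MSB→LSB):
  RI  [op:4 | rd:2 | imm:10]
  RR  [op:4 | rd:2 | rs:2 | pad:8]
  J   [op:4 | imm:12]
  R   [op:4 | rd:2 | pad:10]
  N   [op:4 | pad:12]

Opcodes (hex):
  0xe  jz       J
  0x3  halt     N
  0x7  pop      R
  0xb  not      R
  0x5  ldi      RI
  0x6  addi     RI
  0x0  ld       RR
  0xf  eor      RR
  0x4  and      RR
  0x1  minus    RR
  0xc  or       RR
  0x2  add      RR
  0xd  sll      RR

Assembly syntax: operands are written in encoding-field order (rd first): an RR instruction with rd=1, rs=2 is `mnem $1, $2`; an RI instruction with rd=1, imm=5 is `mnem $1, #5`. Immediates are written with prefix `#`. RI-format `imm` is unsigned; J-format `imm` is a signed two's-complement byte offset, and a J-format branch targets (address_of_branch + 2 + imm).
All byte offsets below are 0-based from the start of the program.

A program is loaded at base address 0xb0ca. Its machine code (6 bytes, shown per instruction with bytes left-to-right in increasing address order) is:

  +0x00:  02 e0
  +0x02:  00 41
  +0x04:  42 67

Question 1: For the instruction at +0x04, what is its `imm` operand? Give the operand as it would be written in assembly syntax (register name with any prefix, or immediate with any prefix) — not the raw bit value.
off 0x04: read 42 67 as little → 0x6742
  top 4b → 0x6 → addi [RI]
  rd@[11:10]=0x1 ⇒ $1
  imm@[9:0]=0x342 ⇒ #834

#834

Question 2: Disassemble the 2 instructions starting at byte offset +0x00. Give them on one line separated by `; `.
jz #2; and $0, $1

+0x00: 02 e0 ⇒ word 0xe002 (little)
  op=0xe002>>12=0xe ⇒ jz (J)
  imm: (w>>0)&0xfff=0x2 → #2
+0x02: 00 41 ⇒ word 0x4100 (little)
  op=0x4100>>12=0x4 ⇒ and (RR)
  rd: (w>>10)&0x3=0x0 → $0
  rs: (w>>8)&0x3=0x1 → $1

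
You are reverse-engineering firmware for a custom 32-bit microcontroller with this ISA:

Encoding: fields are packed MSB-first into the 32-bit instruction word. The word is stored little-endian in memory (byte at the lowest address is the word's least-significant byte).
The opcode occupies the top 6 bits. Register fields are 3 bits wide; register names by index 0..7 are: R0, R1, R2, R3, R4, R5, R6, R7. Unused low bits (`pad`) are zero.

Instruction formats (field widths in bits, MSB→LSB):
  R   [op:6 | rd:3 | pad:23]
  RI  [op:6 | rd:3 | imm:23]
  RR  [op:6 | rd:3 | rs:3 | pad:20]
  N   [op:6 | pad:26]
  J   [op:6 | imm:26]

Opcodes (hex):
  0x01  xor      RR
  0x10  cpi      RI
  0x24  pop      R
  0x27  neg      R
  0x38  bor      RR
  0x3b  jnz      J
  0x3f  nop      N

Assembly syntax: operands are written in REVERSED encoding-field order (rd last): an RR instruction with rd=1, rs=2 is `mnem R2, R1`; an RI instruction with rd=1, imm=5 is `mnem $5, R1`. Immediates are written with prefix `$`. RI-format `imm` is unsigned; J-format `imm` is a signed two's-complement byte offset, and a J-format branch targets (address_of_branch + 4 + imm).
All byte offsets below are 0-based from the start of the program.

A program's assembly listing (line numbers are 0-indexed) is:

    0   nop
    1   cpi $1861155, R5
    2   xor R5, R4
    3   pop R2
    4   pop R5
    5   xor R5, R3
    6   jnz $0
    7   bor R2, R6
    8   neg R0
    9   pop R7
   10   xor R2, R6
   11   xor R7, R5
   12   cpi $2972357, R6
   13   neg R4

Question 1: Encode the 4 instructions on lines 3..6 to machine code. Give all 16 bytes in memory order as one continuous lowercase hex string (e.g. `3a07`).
00000091000080920000d005000000ec

L3: pop op=0x24:6|rd=2:3|pad=0:23 ⇒ 0x91000000 ⇒ little 00 00 00 91
L4: pop op=0x24:6|rd=5:3|pad=0:23 ⇒ 0x92800000 ⇒ little 00 00 80 92
L5: xor op=0x1:6|rd=3:3|rs=5:3|pad=0:20 ⇒ 0x05d00000 ⇒ little 00 00 d0 05
L6: jnz op=0x3b:6|imm=0:26 ⇒ 0xec000000 ⇒ little 00 00 00 ec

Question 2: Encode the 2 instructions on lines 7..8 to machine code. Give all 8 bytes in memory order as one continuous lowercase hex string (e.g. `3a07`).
000020e30000009c

line 7 (bor): pack op=0x38:6|rd=6:3|rs=2:3|pad=0:20 = 0xe3200000; little→ 00 00 20 e3
line 8 (neg): pack op=0x27:6|rd=0:3|pad=0:23 = 0x9c000000; little→ 00 00 00 9c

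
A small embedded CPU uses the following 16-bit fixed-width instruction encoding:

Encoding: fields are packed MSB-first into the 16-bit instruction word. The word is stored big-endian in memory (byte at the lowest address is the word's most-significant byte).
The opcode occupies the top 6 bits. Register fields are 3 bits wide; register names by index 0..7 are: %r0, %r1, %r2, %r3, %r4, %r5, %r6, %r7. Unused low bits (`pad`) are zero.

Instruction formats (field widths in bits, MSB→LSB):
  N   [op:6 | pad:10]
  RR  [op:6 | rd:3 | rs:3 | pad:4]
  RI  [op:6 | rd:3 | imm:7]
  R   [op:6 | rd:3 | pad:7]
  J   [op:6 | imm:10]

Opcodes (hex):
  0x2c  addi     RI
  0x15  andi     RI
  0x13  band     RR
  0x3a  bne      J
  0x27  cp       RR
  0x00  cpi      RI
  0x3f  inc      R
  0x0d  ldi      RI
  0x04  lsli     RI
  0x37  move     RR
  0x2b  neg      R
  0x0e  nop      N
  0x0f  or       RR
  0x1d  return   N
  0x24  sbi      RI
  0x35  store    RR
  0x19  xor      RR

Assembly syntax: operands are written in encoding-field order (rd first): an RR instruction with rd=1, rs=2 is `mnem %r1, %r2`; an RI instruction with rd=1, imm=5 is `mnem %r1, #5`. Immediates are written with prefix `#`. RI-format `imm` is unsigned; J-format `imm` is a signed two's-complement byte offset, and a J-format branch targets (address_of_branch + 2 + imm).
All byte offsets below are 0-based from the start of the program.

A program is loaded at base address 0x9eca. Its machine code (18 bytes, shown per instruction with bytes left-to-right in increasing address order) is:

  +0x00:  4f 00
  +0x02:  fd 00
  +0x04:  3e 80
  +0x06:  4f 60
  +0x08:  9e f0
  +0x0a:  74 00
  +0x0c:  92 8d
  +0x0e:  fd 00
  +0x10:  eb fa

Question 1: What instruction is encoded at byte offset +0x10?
bne #-6

+0x10: eb fa ⇒ word 0xebfa (big)
  opcode bits[15:10]=0x3a: bne/J
  [9:0] imm=1018 (s10→-6) = #-6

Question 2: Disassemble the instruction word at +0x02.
inc %r2

[02] fd 00 → 0xfd00
  top 6b → 0x3f → inc [R]
  rd: (w>>7)&0x7=0x2 → %r2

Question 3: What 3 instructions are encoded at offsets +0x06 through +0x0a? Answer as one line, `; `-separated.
band %r6, %r6; cp %r5, %r7; return

[06] 4f 60 → 0x4f60
  top 6b → 0x13 → band [RR]
  rd@[9:7]=0x6 ⇒ %r6
  rs@[6:4]=0x6 ⇒ %r6
[08] 9e f0 → 0x9ef0
  top 6b → 0x27 → cp [RR]
  rd@[9:7]=0x5 ⇒ %r5
  rs@[6:4]=0x7 ⇒ %r7
[0a] 74 00 → 0x7400
  top 6b → 0x1d → return [N]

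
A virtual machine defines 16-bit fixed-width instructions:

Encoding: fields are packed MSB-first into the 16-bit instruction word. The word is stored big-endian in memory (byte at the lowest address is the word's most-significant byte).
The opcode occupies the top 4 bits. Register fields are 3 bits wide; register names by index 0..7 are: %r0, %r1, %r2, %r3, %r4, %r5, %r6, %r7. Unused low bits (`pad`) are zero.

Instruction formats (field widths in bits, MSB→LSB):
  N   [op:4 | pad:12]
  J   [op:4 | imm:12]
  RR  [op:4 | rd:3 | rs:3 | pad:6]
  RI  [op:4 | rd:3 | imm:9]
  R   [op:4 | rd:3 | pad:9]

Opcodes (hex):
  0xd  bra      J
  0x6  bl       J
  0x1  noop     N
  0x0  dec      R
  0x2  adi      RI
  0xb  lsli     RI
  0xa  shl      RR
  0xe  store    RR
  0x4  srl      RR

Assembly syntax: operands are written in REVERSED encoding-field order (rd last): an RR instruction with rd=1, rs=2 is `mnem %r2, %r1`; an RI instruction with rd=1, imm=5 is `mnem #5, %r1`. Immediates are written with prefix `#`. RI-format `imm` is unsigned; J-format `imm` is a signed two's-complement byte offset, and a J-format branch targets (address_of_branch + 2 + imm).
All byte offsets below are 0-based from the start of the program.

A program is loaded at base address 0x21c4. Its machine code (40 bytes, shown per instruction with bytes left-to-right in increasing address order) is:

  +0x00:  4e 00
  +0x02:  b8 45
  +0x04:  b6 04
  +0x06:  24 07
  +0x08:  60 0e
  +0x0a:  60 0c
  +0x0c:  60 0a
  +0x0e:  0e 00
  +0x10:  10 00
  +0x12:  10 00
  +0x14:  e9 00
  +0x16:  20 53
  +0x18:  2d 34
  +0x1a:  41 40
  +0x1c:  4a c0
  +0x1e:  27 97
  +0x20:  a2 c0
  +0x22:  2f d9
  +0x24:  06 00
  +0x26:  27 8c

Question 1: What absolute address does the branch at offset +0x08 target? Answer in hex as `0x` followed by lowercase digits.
0x21dc

+0x08: 60 0e ⇒ word 0x600e (big)
  top 4b → 0x6 → bl [J]
  imm@[11:0]=0xe ⇒ #14
  target = base 0x21c4 + off 0x08 + 2 + imm 14 = 0x21dc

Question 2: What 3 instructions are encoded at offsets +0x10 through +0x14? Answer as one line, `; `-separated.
noop; noop; store %r4, %r4

+0x10: 10 00 ⇒ word 0x1000 (big)
  opcode bits[15:12]=0x1: noop/N
+0x12: 10 00 ⇒ word 0x1000 (big)
  opcode bits[15:12]=0x1: noop/N
+0x14: e9 00 ⇒ word 0xe900 (big)
  opcode bits[15:12]=0xe: store/RR
  [11:9] rd=4 = %r4
  [8:6] rs=4 = %r4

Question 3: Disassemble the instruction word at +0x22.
adi #473, %r7

@+22  big-endian(2f d9) = 0x2fd9
  opcode bits[15:12]=0x2: adi/RI
  rd@[11:9]=0x7 ⇒ %r7
  imm@[8:0]=0x1d9 ⇒ #473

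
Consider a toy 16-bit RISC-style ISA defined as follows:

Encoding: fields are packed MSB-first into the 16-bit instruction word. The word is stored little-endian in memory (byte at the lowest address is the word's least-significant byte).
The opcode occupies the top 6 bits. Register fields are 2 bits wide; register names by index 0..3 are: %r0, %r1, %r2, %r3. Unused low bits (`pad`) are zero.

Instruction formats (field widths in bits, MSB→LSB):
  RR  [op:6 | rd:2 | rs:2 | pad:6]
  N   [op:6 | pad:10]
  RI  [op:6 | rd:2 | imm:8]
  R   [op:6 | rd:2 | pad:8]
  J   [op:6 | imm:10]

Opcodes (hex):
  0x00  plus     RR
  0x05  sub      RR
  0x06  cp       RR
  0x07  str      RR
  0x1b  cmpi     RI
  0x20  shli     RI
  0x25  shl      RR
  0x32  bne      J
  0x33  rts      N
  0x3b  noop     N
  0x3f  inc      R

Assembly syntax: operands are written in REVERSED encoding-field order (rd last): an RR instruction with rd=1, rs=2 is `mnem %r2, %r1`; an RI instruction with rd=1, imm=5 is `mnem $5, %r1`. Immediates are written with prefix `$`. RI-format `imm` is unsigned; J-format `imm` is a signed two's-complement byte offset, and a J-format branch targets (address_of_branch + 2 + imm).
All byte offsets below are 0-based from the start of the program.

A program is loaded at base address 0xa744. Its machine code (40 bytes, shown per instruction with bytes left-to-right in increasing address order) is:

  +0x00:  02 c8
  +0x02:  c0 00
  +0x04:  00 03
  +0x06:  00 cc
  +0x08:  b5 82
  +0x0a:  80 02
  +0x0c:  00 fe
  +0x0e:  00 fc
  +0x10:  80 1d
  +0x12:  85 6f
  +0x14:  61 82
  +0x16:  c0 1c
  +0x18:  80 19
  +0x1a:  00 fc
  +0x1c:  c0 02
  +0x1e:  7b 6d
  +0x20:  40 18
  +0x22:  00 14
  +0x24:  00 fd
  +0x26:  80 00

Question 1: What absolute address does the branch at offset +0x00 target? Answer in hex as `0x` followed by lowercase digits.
[00] 02 c8 → 0xc802
  top 6b → 0x32 → bne [J]
  imm@[9:0]=0x2 ⇒ $2
  target = base 0xa744 + off 0x00 + 2 + imm 2 = 0xa748

0xa748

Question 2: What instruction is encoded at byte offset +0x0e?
[0e] 00 fc → 0xfc00
  op=0xfc00>>10=0x3f ⇒ inc (R)
  rd: (w>>8)&0x3=0x0 → %r0

inc %r0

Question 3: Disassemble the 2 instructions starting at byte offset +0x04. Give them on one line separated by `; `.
+0x04: 00 03 ⇒ word 0x0300 (little)
  top 6b → 0x0 → plus [RR]
  [9:8] rd=3 = %r3
  [7:6] rs=0 = %r0
+0x06: 00 cc ⇒ word 0xcc00 (little)
  top 6b → 0x33 → rts [N]

plus %r0, %r3; rts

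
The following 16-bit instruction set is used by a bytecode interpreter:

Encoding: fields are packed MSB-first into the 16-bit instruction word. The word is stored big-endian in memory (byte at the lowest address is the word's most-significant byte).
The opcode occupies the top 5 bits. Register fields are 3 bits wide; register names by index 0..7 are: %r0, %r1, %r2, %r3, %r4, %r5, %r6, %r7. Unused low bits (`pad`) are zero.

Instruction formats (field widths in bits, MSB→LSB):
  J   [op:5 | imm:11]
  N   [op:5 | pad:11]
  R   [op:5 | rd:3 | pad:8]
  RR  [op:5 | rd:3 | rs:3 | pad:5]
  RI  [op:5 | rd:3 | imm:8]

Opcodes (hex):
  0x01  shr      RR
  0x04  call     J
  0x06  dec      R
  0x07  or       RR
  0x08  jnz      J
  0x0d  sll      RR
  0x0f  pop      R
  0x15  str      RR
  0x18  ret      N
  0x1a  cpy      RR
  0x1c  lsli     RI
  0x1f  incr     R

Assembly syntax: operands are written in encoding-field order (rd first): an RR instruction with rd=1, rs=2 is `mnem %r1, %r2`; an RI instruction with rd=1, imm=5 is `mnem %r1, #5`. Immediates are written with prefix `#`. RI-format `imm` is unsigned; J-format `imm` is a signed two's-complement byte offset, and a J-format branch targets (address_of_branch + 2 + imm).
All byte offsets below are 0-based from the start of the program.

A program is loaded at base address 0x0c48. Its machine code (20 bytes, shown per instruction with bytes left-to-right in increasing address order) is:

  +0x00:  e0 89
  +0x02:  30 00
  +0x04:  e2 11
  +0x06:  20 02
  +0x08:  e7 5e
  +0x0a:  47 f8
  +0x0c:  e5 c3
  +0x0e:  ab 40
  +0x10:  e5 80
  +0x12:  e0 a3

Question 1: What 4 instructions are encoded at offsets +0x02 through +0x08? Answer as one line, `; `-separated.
dec %r0; lsli %r2, #17; call #2; lsli %r7, #94

off 0x02: read 30 00 as big → 0x3000
  top 5b → 0x6 → dec [R]
  [10:8] rd=0 = %r0
off 0x04: read e2 11 as big → 0xe211
  top 5b → 0x1c → lsli [RI]
  [10:8] rd=2 = %r2
  [7:0] imm=17 = #17
off 0x06: read 20 02 as big → 0x2002
  top 5b → 0x4 → call [J]
  [10:0] imm=2 = #2
off 0x08: read e7 5e as big → 0xe75e
  top 5b → 0x1c → lsli [RI]
  [10:8] rd=7 = %r7
  [7:0] imm=94 = #94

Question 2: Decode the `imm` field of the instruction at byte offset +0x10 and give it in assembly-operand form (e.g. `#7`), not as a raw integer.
#128

[10] e5 80 → 0xe580
  op=0xe580>>11=0x1c ⇒ lsli (RI)
  [10:8] rd=5 = %r5
  [7:0] imm=128 = #128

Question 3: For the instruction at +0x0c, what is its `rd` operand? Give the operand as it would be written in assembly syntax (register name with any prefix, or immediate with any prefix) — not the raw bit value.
%r5

[0c] e5 c3 → 0xe5c3
  top 5b → 0x1c → lsli [RI]
  rd@[10:8]=0x5 ⇒ %r5
  imm@[7:0]=0xc3 ⇒ #195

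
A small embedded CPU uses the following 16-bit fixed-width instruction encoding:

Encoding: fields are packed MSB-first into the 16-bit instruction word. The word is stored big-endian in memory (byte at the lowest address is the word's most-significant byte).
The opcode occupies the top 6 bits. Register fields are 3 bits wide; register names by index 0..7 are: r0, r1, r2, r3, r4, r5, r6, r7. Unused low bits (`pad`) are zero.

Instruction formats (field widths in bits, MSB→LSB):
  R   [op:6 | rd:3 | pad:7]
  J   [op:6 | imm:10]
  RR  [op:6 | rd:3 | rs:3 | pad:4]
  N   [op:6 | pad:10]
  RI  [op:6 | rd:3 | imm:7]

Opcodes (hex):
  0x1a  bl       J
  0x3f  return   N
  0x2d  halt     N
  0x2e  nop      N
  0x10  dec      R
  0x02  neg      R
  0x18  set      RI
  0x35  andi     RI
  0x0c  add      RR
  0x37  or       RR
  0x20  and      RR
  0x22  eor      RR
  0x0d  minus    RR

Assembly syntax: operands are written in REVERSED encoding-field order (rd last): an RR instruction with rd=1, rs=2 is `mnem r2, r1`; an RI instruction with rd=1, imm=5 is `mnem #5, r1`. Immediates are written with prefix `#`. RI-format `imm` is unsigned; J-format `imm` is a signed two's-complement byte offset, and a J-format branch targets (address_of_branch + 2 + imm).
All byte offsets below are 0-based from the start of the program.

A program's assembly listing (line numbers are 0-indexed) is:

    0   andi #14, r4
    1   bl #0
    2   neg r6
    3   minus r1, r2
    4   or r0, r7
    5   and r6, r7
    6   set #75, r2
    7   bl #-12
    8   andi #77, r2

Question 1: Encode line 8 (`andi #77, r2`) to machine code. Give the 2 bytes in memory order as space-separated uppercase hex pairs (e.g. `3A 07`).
D5 4D

8. andi fields op=0x35:6|rd=2:3|imm=77:7 → word d54dh → d5 4d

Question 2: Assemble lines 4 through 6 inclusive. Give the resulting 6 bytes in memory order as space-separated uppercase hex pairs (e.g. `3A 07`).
L4: or op=0x37:6|rd=7:3|rs=0:3|pad=0:4 ⇒ 0xdf80 ⇒ big df 80
L5: and op=0x20:6|rd=7:3|rs=6:3|pad=0:4 ⇒ 0x83e0 ⇒ big 83 e0
L6: set op=0x18:6|rd=2:3|imm=75:7 ⇒ 0x614b ⇒ big 61 4b

DF 80 83 E0 61 4B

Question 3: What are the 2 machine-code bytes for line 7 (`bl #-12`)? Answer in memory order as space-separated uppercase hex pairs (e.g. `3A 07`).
L7: bl op=0x1a:6|imm=-12:10 ⇒ 0x6bf4 ⇒ big 6b f4

6B F4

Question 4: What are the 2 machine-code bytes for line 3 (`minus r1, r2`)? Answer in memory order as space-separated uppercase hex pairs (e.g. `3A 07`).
35 10

3. minus fields op=0xd:6|rd=2:3|rs=1:3|pad=0:4 → word 3510h → 35 10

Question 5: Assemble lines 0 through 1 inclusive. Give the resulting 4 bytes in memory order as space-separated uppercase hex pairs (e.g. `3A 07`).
line 0 (andi): pack op=0x35:6|rd=4:3|imm=14:7 = 0xd60e; big→ d6 0e
line 1 (bl): pack op=0x1a:6|imm=0:10 = 0x6800; big→ 68 00

D6 0E 68 00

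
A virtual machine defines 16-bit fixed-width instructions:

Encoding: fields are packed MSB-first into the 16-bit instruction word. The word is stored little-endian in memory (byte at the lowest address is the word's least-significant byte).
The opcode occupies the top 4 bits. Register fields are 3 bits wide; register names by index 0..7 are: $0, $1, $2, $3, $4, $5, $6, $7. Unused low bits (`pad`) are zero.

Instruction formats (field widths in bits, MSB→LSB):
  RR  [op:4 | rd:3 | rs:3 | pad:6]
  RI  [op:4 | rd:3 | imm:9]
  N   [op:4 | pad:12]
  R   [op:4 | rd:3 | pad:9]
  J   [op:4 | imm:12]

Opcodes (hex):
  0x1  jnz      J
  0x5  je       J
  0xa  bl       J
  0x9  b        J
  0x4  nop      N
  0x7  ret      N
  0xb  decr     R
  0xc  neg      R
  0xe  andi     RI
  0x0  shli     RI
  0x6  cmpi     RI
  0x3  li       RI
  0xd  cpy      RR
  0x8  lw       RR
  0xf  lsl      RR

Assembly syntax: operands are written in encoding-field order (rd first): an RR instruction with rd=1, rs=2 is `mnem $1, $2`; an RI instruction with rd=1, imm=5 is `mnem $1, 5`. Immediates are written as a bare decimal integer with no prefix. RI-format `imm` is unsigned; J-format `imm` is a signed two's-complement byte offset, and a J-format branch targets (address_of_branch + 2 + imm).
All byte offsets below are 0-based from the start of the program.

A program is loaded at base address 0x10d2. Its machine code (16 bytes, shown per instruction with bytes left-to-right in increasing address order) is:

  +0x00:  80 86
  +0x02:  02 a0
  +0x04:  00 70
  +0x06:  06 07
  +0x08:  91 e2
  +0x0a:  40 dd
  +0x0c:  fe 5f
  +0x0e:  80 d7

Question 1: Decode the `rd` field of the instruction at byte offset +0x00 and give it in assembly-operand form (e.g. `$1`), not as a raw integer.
[00] 80 86 → 0x8680
  op=0x8680>>12=0x8 ⇒ lw (RR)
  rd: (w>>9)&0x7=0x3 → $3
  rs: (w>>6)&0x7=0x2 → $2

$3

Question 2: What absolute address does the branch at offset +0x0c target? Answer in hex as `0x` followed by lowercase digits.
0x10de

[0c] fe 5f → 0x5ffe
  opcode bits[15:12]=0x5: je/J
  imm: (w>>0)&0xfff=0xffe (s12→-2) → -2
  target = base 0x10d2 + off 0x0c + 2 + imm -2 = 0x10de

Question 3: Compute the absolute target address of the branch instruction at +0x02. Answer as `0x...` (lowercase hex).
[02] 02 a0 → 0xa002
  top 4b → 0xa → bl [J]
  imm: (w>>0)&0xfff=0x2 → 2
  target = base 0x10d2 + off 0x02 + 2 + imm 2 = 0x10d8

0x10d8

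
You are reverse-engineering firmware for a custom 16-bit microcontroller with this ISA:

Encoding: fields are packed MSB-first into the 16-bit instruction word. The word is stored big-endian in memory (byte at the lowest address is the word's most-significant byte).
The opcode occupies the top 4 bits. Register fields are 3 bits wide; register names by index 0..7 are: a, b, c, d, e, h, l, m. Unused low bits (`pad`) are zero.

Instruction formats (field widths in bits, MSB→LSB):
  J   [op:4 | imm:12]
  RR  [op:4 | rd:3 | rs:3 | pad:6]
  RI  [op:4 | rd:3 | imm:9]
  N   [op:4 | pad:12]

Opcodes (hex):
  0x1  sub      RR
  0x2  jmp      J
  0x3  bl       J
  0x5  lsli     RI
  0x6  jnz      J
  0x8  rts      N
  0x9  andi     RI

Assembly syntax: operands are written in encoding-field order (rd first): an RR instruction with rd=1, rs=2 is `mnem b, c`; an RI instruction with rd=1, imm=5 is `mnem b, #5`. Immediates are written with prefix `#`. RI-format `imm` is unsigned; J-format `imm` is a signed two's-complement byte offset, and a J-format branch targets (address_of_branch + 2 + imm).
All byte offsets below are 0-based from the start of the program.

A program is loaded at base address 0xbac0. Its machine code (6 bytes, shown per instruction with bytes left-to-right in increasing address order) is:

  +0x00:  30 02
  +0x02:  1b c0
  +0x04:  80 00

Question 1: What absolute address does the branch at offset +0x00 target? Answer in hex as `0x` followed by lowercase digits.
0xbac4

@+00  big-endian(30 02) = 0x3002
  op=0x3002>>12=0x3 ⇒ bl (J)
  imm: (w>>0)&0xfff=0x2 → #2
  target = base 0xbac0 + off 0x00 + 2 + imm 2 = 0xbac4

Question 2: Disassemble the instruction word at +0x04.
+0x04: 80 00 ⇒ word 0x8000 (big)
  op=0x8000>>12=0x8 ⇒ rts (N)

rts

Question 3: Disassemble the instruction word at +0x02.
sub h, m

+0x02: 1b c0 ⇒ word 0x1bc0 (big)
  op=0x1bc0>>12=0x1 ⇒ sub (RR)
  rd: (w>>9)&0x7=0x5 → h
  rs: (w>>6)&0x7=0x7 → m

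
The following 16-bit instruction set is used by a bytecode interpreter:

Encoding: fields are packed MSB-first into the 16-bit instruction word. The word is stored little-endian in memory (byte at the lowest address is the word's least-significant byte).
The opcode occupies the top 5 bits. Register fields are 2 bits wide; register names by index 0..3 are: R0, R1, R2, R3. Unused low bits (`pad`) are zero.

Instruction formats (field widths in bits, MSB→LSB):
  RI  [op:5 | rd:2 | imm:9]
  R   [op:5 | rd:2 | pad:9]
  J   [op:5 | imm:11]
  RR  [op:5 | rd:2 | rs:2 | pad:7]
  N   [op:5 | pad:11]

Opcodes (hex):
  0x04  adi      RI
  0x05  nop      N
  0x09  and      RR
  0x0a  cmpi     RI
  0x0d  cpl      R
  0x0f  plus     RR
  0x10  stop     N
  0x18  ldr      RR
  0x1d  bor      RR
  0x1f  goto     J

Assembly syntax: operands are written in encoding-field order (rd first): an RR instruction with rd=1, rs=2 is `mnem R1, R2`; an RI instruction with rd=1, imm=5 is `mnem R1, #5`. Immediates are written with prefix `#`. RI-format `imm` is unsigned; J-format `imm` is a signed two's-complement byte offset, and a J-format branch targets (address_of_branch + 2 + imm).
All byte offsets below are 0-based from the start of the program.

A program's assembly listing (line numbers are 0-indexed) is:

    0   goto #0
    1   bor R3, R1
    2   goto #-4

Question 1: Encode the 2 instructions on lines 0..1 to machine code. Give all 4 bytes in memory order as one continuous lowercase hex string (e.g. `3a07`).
00f880ee

line 0 (goto): pack op=0x1f:5|imm=0:11 = 0xf800; little→ 00 f8
line 1 (bor): pack op=0x1d:5|rd=3:2|rs=1:2|pad=0:7 = 0xee80; little→ 80 ee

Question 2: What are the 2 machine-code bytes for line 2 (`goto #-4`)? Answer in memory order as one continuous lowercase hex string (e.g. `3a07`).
fcff

line 2 (goto): pack op=0x1f:5|imm=-4:11 = 0xfffc; little→ fc ff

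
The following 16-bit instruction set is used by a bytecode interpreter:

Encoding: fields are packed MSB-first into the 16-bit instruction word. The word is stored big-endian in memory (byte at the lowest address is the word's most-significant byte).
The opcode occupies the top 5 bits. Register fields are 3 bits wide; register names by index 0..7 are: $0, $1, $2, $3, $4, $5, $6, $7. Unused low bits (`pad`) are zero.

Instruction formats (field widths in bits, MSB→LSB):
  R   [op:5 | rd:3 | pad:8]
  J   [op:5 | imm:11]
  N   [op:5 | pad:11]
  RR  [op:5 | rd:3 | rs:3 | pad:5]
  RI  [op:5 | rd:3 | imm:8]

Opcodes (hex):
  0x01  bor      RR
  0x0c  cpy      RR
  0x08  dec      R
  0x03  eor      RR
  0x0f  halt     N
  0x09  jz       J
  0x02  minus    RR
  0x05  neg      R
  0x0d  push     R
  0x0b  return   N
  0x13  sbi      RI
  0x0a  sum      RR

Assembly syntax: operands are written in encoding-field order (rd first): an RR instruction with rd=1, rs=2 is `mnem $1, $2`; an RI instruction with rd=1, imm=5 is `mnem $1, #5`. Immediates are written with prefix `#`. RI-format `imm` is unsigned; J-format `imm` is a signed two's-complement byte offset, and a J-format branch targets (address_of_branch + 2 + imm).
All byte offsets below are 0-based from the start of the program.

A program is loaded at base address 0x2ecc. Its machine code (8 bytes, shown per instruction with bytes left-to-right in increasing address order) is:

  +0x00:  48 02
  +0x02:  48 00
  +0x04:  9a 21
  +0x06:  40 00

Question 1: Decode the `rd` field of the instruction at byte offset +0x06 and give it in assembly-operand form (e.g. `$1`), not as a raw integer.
$0

@+06  big-endian(40 00) = 0x4000
  opcode bits[15:11]=0x8: dec/R
  rd: (w>>8)&0x7=0x0 → $0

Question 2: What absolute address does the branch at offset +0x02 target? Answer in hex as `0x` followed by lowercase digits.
0x2ed0

off 0x02: read 48 00 as big → 0x4800
  opcode bits[15:11]=0x9: jz/J
  [10:0] imm=0 = #0
  target = base 0x2ecc + off 0x02 + 2 + imm 0 = 0x2ed0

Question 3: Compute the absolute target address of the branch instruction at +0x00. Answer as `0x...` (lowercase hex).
0x2ed0

[00] 48 02 → 0x4802
  top 5b → 0x9 → jz [J]
  imm@[10:0]=0x2 ⇒ #2
  target = base 0x2ecc + off 0x00 + 2 + imm 2 = 0x2ed0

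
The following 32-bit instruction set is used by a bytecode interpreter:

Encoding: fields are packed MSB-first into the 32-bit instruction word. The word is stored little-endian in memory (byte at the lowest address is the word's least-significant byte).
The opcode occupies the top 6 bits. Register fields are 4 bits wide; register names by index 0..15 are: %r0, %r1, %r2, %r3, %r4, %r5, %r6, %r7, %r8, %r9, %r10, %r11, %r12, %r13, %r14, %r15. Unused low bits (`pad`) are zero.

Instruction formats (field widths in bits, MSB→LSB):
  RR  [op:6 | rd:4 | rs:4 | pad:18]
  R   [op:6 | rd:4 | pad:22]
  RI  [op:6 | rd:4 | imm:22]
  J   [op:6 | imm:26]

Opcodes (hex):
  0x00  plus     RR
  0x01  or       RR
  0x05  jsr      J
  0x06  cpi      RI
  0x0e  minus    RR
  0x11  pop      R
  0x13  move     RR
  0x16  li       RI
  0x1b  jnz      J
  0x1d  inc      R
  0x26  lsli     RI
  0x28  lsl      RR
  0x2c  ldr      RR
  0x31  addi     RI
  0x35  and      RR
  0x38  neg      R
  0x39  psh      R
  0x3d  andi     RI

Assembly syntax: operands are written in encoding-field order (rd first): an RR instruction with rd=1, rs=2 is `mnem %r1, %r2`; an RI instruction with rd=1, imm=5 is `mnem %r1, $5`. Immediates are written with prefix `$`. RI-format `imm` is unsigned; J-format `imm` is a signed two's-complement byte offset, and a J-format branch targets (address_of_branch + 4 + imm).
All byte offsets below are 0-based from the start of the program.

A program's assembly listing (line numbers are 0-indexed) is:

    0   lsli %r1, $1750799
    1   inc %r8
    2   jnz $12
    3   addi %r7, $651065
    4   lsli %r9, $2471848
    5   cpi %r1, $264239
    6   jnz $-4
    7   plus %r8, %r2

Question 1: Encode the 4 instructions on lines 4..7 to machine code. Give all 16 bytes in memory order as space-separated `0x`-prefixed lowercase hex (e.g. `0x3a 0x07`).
4. lsli fields op=0x26:6|rd=9:4|imm=2471848:22 → word 9a65b7a8h → a8 b7 65 9a
5. cpi fields op=0x6:6|rd=1:4|imm=264239:22 → word 1844082fh → 2f 08 44 18
6. jnz fields op=0x1b:6|imm=-4:26 → word 6ffffffch → fc ff ff 6f
7. plus fields op=0x0:6|rd=8:4|rs=2:4|pad=0:18 → word 02080000h → 00 00 08 02

0xa8 0xb7 0x65 0x9a 0x2f 0x08 0x44 0x18 0xfc 0xff 0xff 0x6f 0x00 0x00 0x08 0x02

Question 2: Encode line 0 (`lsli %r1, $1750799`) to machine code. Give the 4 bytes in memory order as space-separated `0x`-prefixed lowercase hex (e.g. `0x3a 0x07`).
line 0 (lsli): pack op=0x26:6|rd=1:4|imm=1750799:22 = 0x985ab70f; little→ 0f b7 5a 98

0x0f 0xb7 0x5a 0x98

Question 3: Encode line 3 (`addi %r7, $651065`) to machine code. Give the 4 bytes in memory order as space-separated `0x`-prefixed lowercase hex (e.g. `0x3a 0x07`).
0x39 0xef 0xc9 0xc5

line 3 (addi): pack op=0x31:6|rd=7:4|imm=651065:22 = 0xc5c9ef39; little→ 39 ef c9 c5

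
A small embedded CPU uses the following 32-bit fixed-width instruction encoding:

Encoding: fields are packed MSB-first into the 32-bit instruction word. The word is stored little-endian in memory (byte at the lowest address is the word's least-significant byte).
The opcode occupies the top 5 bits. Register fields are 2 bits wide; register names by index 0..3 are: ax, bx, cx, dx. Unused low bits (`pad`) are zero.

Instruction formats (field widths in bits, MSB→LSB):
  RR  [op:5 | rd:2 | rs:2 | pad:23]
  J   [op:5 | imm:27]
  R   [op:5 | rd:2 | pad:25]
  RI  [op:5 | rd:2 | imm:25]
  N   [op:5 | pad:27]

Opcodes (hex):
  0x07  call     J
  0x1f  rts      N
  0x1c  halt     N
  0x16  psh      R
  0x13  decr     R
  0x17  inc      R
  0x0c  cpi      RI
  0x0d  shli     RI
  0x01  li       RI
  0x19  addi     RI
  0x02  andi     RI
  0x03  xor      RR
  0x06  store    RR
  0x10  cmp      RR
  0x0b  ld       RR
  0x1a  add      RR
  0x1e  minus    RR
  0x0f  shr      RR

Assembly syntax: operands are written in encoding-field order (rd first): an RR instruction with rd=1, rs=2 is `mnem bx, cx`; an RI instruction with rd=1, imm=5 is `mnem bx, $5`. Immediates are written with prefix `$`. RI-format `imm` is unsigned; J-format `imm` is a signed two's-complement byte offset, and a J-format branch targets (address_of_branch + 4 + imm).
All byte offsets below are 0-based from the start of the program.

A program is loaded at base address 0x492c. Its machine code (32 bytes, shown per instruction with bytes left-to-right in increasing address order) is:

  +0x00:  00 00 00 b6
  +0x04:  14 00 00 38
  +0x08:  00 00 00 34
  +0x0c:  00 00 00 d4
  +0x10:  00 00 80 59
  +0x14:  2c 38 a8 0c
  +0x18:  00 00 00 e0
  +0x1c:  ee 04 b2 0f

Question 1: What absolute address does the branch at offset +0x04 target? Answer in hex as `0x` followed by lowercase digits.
0x4948

@+04  little-endian(14 00 00 38) = 0x38000014
  op=0x38000014>>27=0x7 ⇒ call (J)
  imm: (w>>0)&0x7ffffff=0x14 → $20
  target = base 0x492c + off 0x04 + 4 + imm 20 = 0x4948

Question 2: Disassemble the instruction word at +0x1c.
li dx, $28443886

+0x1c: ee 04 b2 0f ⇒ word 0x0fb204ee (little)
  opcode bits[31:27]=0x1: li/RI
  rd: (w>>25)&0x3=0x3 → dx
  imm: (w>>0)&0x1ffffff=0x1b204ee → $28443886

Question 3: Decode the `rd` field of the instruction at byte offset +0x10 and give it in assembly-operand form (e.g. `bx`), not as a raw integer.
off 0x10: read 00 00 80 59 as little → 0x59800000
  opcode bits[31:27]=0xb: ld/RR
  rd: (w>>25)&0x3=0x0 → ax
  rs: (w>>23)&0x3=0x3 → dx

ax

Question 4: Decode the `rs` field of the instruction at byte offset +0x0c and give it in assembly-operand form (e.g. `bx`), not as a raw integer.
off 0x0c: read 00 00 00 d4 as little → 0xd4000000
  opcode bits[31:27]=0x1a: add/RR
  rd@[26:25]=0x2 ⇒ cx
  rs@[24:23]=0x0 ⇒ ax

ax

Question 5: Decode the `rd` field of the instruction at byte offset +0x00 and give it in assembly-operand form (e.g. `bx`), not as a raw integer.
off 0x00: read 00 00 00 b6 as little → 0xb6000000
  top 5b → 0x16 → psh [R]
  rd: (w>>25)&0x3=0x3 → dx

dx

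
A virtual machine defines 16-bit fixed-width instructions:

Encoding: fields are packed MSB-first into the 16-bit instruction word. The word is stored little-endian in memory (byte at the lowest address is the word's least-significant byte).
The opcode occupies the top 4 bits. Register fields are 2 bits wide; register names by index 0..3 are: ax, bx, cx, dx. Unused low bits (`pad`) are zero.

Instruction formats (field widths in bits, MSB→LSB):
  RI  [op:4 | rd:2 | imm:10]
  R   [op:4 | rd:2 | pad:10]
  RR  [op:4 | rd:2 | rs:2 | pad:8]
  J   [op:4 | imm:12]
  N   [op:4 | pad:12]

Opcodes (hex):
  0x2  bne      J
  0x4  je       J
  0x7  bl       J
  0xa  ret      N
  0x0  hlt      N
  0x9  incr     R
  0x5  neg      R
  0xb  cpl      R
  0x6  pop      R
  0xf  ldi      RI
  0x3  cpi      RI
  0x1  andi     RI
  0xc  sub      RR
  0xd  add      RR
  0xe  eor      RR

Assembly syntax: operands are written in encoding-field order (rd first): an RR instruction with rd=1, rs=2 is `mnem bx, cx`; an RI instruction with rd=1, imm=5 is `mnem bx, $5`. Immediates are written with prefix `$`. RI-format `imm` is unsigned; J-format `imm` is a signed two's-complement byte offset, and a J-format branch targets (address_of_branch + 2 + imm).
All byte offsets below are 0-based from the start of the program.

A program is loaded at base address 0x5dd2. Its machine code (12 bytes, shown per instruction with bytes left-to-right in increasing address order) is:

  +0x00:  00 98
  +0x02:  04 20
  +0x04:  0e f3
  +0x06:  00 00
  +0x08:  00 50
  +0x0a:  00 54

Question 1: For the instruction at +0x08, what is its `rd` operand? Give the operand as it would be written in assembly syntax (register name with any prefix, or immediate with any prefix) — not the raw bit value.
@+08  little-endian(00 50) = 0x5000
  opcode bits[15:12]=0x5: neg/R
  rd@[11:10]=0x0 ⇒ ax

ax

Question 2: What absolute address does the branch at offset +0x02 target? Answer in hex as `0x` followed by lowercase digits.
0x5dda

[02] 04 20 → 0x2004
  opcode bits[15:12]=0x2: bne/J
  imm: (w>>0)&0xfff=0x4 → $4
  target = base 0x5dd2 + off 0x02 + 2 + imm 4 = 0x5dda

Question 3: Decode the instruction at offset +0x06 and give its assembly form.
hlt

off 0x06: read 00 00 as little → 0x0000
  op=0x0000>>12=0x0 ⇒ hlt (N)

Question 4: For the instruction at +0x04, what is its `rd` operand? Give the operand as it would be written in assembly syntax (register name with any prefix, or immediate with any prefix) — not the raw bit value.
ax

off 0x04: read 0e f3 as little → 0xf30e
  top 4b → 0xf → ldi [RI]
  rd: (w>>10)&0x3=0x0 → ax
  imm: (w>>0)&0x3ff=0x30e → $782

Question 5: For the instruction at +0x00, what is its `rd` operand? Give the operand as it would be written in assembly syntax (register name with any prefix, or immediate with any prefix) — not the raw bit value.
[00] 00 98 → 0x9800
  top 4b → 0x9 → incr [R]
  rd@[11:10]=0x2 ⇒ cx

cx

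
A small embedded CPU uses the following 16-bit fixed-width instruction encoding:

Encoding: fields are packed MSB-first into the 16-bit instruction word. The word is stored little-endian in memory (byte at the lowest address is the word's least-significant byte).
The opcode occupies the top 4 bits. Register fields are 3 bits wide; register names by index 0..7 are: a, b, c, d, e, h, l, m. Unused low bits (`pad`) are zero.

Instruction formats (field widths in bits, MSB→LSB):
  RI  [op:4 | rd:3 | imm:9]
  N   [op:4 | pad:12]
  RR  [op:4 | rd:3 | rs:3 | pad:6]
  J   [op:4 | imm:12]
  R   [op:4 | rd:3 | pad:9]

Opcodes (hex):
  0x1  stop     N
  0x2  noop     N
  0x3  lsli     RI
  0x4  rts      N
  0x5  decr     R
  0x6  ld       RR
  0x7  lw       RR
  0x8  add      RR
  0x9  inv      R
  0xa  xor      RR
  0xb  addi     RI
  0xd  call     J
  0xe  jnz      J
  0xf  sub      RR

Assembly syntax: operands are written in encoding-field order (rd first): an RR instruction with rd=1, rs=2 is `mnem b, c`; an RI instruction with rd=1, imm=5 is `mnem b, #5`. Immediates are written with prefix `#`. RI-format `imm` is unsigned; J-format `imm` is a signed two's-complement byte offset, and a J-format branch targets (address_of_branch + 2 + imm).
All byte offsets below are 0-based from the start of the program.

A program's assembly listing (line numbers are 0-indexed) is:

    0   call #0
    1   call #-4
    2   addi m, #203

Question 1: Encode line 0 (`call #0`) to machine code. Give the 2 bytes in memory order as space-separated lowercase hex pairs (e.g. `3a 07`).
L0: call op=0xd:4|imm=0:12 ⇒ 0xd000 ⇒ little 00 d0

00 d0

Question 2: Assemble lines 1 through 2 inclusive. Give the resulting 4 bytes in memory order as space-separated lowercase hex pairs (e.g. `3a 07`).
fc df cb be

L1: call op=0xd:4|imm=-4:12 ⇒ 0xdffc ⇒ little fc df
L2: addi op=0xb:4|rd=7:3|imm=203:9 ⇒ 0xbecb ⇒ little cb be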